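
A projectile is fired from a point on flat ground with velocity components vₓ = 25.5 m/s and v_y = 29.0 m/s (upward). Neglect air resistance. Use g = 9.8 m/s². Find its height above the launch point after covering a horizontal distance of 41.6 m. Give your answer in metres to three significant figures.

x = vₓ t ⇒ t = 41.6/25.50 = 1.631 s.
Height: y = v_y0 t − ½ g t² = 29.00 × 1.631 − 4.900 × 1.631² = 47.31 − 13.04 = 34.27 m.

34.3 m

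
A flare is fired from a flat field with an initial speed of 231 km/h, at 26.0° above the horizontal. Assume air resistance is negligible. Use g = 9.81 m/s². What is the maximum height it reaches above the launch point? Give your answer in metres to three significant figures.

Convert: 231 km/h = 231/3.6 = 64.17 m/s.
vₓ = 64.17 cos 26.0° = 57.67 m/s; v_y0 = 64.17 sin 26.0° = 28.13 m/s.
At the apex v_y = 0, so H = v_y0²/(2g) = 28.13²/19.62 = 40.33 m.

40.3 m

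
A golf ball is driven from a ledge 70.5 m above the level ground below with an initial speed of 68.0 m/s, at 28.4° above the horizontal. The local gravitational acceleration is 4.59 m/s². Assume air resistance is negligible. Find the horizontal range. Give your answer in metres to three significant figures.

vₓ = 68.00 cos 28.4° = 59.82 m/s; v_y0 = 68.00 sin 28.4° = 32.34 m/s.
The projectile lands when y = 70.5 + (32.34) t − ½·4.59·t² = 0. Positive root: t = (32.34 + √(32.34² + 2·4.59·70.5)) / 4.59 = (32.34 + 41.15) / 4.59 = 16.01 s.
Horizontal distance: R = vₓ t = 59.82 × 16.01 = 957.7 m.

958 m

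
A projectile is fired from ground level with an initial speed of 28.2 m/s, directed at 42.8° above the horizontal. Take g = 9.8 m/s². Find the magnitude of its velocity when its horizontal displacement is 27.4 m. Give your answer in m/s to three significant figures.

21.6 m/s

Horizontal component vₓ = 28.20 cos 42.8° = 20.69 m/s; vertical v_y0 = 28.20 sin 42.8° = 19.16 m/s.
x = vₓ t ⇒ t = 27.4/20.69 = 1.324 s.
Vertical velocity there: v_y = v_y0 − g t = 19.16 − 9.80 × 1.324 = 6.183 m/s.
Speed: √(vₓ² + v_y²) = √(20.69² + 6.183²) = 21.60 m/s.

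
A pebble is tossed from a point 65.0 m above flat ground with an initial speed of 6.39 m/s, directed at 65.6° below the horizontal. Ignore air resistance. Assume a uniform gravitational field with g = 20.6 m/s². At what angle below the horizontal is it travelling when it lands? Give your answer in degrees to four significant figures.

87.10°

Resolve: vₓ = 6.390 cos 65.6° = 2.640 m/s and v_y0 = −5.819 m/s (downward).
With up positive and y = 0 at the ground: y(t) = 65.0 + (−5.819) t − 10.30 t². Setting y = 0 and taking the positive root: t = [−5.819 + √(5.819² + 2·20.6·65.0)] / 20.6 = (−5.819 + 52.08) / 20.6 = 2.245 s.
At impact: v_y = v_y0 − g t = −52.08 m/s; vₓ = 2.640 m/s.
Angle below horizontal: arctan(|v_y|/vₓ) = arctan(52.08/2.640) = 87.10°.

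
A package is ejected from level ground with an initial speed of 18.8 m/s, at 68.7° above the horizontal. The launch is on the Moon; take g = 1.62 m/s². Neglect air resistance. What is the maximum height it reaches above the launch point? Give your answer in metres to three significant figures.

Horizontal component vₓ = 18.80 cos 68.7° = 6.829 m/s; vertical v_y0 = 18.80 sin 68.7° = 17.52 m/s.
Peak height H = v_y0² / (2g) = 306.80 / 3.240 = 94.69 m.

94.7 m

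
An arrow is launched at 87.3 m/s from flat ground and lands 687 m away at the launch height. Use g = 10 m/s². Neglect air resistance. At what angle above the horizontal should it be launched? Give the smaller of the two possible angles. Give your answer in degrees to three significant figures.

Level-ground range R = v₀² sin(2θ)/g ⇒ sin(2θ) = gR/v₀² = 10.0 × 687 / 87.3² = 0.9014.
2θ = 64.35° or 180° − 64.35° = 115.7°, so θ = 32.17° or 57.83°.
The smaller angle is 32.17°.

32.2°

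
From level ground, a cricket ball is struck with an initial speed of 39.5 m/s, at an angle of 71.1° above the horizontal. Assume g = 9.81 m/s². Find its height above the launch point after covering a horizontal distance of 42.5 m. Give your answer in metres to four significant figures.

Components: vₓ = 39.50 cos 71.1° = 12.79 m/s, v_y0 = 39.50 sin 71.1° = 37.37 m/s.
At x = 42.5 m, t = x/vₓ = 42.5/12.79 = 3.322 s.
Height: y = v_y0 t − ½ g t² = 37.37 × 3.322 − 4.905 × 3.322² = 124.1 − 54.12 = 70.01 m.

70.01 m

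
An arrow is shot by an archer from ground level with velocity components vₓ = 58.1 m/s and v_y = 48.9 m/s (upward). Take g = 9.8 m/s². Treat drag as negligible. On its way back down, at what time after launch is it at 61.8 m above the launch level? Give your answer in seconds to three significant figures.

Set y = v_y0 t − ½ g t² = 61.8: 4.900 t² − 48.90 t + 61.8 = 0.
Quadratic formula: t = (48.90 ± √1179.9) / 9.80 = (48.90 ± 34.35) / 9.80 → t = 1.485 s or 8.495 s.
The descending-branch root is 8.495 s.

8.49 s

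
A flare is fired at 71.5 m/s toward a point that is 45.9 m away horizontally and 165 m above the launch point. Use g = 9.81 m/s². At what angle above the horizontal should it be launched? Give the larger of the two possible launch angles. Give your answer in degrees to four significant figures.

86.85°

Trajectory: y = x tanθ − g x² (1 + tan²θ)/(2v₀²). With x = 45.9, y = 165, v₀ = 71.5, g = 9.81:
2.021 tan²θ − 45.9 tanθ + (167.0) = 0.
tanθ = [45.9 ± √(45.9² − 4 × 2.021 × (167.0))] / (2 × 2.021) = (45.9 ± 27.50) / 4.043, giving tanθ = 4.551 or 18.16.
θ = 77.61° or 86.85°; the larger is 86.85°.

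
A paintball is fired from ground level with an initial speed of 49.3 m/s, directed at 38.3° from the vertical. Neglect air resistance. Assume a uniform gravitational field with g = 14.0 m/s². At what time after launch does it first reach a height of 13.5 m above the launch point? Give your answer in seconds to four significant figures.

vₓ = 49.30 sin 38.3° = 30.56 m/s; v_y0 = 49.30 cos 38.3° = 38.69 m/s.
Height y(t) = 38.69 t − 7.000 t² = 13.5 gives 7.000 t² − 38.69 t + 13.5 = 0.
t = [38.69 ± √(38.69² − 2·14.0·13.5)] / 14.0 = (38.69 ± 33.45) / 14.0, so t = 0.3743 s or t = 5.153 s.
The first (ascending) time is 0.3743 s.

0.3743 s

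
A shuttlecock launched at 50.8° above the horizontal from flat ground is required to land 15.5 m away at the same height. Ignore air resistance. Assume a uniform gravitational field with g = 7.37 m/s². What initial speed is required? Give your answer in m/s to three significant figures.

From R = (v₀² / g) sin 2θ: v₀ = √(gR / sin 2θ).
v₀ = √(7.37 × 15.5 / sin 101.6°) = √(114.2 / 0.9796) = √116.62 = 10.80 m/s.

10.8 m/s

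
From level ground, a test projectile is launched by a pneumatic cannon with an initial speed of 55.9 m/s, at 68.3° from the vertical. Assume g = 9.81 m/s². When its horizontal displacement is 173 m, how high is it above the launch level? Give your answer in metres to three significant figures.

14.4 m

Components: vₓ = 55.90 sin 68.3° = 51.94 m/s, v_y0 = 55.90 cos 68.3° = 20.67 m/s.
Time to reach x = 173 m: t = x/vₓ = 173/51.94 = 3.331 s.
Height: y = v_y0 t − ½ g t² = 20.67 × 3.331 − 4.905 × 3.331² = 68.85 − 54.42 = 14.43 m.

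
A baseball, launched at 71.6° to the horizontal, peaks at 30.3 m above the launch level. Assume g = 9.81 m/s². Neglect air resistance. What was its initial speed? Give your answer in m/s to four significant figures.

25.70 m/s

At the peak v_y = 0, so v_y0 = √(2gH) = √(2 × 9.81 × 30.3) = 24.38 m/s.
v_y0 = v₀ sin θ ⇒ v₀ = 24.38 / sin 71.6° = 25.70 m/s.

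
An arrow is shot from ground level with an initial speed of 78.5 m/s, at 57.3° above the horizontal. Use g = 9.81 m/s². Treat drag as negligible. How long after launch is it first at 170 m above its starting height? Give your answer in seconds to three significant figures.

3.46 s

Resolve: vₓ = 78.50 cos 57.3° = 42.41 m/s and v_y0 = 78.50 sin 57.3° = 66.06 m/s.
Height y(t) = 66.06 t − 4.905 t² = 170 gives 4.905 t² − 66.06 t + 170 = 0.
Quadratic formula: t = (66.06 ± √1028.3) / 9.81 = (66.06 ± 32.07) / 9.81 → t = 3.465 s or 10.00 s.
The first (ascending) time is 3.465 s.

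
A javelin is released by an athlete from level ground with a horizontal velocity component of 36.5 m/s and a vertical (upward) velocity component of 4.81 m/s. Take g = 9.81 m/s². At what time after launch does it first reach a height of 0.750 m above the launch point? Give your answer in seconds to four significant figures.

0.1945 s

Require v_y0 t − ½ g t² = 0.750, i.e. 4.905 t² − 4.810 t + 0.750 = 0.
t = [4.810 ± √(4.810² − 2·9.81·0.750)] / 9.81 = (4.810 ± 2.902) / 9.81, so t = 0.1945 s or t = 0.7861 s.
The first (ascending) time is 0.1945 s.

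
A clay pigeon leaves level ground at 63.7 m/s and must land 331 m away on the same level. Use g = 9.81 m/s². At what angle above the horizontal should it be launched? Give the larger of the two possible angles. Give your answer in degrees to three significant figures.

From R = (v₀²/g) sin 2θ: sin 2θ = 9.81 × 331 / 4057.7 = 0.8002.
2θ = 53.15° or 180° − 53.15° = 126.8°, so θ = 26.58° or 63.42°.
The larger angle is 63.42°.

63.4°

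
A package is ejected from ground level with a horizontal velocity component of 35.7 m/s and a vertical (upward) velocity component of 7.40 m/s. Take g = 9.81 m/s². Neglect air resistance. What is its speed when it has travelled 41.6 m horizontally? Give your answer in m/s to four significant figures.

35.93 m/s

x = vₓ t ⇒ t = 41.6/35.70 = 1.165 s.
Vertical velocity there: v_y = v_y0 − g t = 7.400 − 9.81 × 1.165 = −4.031 m/s.
Speed: √(vₓ² + v_y²) = √(35.70² + 4.031²) = 35.93 m/s.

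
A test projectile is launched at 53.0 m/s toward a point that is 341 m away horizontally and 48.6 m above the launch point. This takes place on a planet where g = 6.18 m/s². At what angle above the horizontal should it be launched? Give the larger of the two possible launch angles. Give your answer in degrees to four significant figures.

63.00°

Trajectory: y = x tanθ − g x² (1 + tan²θ)/(2v₀²). With x = 341, y = 48.6, v₀ = 53.0, g = 6.18:
127.9 tan²θ − 341 tanθ + (176.5) = 0.
tanθ = [341 ± √(341² − 4 × 127.9 × (176.5))] / (2 × 127.9) = (341 ± 161.1) / 255.8, giving tanθ = 0.7030 or 1.963.
θ = 35.11° or 63.00°; the larger is 63.00°.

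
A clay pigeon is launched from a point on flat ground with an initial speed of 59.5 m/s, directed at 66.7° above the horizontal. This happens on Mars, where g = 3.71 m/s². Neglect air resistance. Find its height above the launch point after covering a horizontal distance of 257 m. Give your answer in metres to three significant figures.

Horizontal component vₓ = 59.50 cos 66.7° = 23.53 m/s; vertical v_y0 = 59.50 sin 66.7° = 54.65 m/s.
Time to reach x = 257 m: t = x/vₓ = 257/23.53 = 10.92 s.
Height: y = v_y0 t − ½ g t² = 54.65 × 10.92 − 1.855 × 10.92² = 596.7 − 221.2 = 375.5 m.

376 m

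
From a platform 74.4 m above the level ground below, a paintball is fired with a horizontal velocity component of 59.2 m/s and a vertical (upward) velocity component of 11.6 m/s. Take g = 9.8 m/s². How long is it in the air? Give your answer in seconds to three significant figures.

5.26 s

Vertical motion (up positive, ground at y = 0): 4.900 t² − (11.60) t − 74.4 = 0, so t = (11.60 + √(11.60² + 2·9.80·74.4)) / 9.80 = (11.60 + 39.91) / 9.80 = 5.256 s.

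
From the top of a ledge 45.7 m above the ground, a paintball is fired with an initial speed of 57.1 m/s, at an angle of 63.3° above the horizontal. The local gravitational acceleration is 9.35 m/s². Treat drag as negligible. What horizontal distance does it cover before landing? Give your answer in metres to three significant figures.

301 m

vₓ = 57.10 cos 63.3° = 25.66 m/s; v_y0 = 57.10 sin 63.3° = 51.01 m/s.
With up positive and y = 0 at the ground: y(t) = 45.7 + (51.01) t − 4.675 t². Setting y = 0 and taking the positive root: t = [51.01 + √(51.01² + 2·9.35·45.7)] / 9.35 = (51.01 + 58.79) / 9.35 = 11.74 s.
Horizontal distance: R = vₓ t = 25.66 × 11.74 = 301.3 m.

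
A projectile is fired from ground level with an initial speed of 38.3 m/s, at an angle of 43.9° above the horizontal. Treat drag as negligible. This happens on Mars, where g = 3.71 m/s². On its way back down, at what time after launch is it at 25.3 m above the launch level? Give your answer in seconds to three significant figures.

Components: vₓ = 38.30 cos 43.9° = 27.60 m/s, v_y0 = 38.30 sin 43.9° = 26.56 m/s.
Require v_y0 t − ½ g t² = 25.3, i.e. 1.855 t² − 26.56 t + 25.3 = 0.
Quadratic formula: t = (26.56 ± √517.56) / 3.71 = (26.56 ± 22.75) / 3.71 → t = 1.026 s or 13.29 s.
The descending-branch root is 13.29 s.

13.3 s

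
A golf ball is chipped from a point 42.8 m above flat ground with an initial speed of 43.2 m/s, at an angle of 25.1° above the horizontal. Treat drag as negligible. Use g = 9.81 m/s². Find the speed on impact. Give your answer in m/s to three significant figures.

vₓ = 43.20 cos 25.1° = 39.12 m/s; v_y0 = 43.20 sin 25.1° = 18.33 m/s.
With up positive and y = 0 at the ground: y(t) = 42.8 + (18.33) t − 4.905 t². Setting y = 0 and taking the positive root: t = [18.33 + √(18.33² + 2·9.81·42.8)] / 9.81 = (18.33 + 34.29) / 9.81 = 5.363 s.
Vertical velocity at impact: v_y = v_y0 − g t = 18.33 − 9.81 × 5.363 = −34.29 m/s.
Speed: |v| = √(vₓ² + v_y²) = √(39.12² + 34.29²) = 52.02 m/s.

52.0 m/s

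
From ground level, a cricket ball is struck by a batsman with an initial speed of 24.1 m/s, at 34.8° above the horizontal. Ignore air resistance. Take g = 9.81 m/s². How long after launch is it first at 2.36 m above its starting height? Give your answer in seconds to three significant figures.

vₓ = 24.10 cos 34.8° = 19.79 m/s; v_y0 = 24.10 sin 34.8° = 13.75 m/s.
Set y = v_y0 t − ½ g t² = 2.36: 4.905 t² − 13.75 t + 2.36 = 0.
Quadratic formula: t = (13.75 ± √142.87) / 9.81 = (13.75 ± 11.95) / 9.81 → t = 0.1836 s or 2.621 s.
The first (ascending) time is 0.1836 s.

0.184 s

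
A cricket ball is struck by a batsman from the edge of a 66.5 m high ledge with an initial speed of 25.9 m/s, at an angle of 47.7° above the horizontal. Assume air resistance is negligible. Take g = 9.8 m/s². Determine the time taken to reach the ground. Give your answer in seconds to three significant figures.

6.13 s

Horizontal component vₓ = 25.90 cos 47.7° = 17.43 m/s; vertical v_y0 = 25.90 sin 47.7° = 19.16 m/s.
The projectile lands when y = 66.5 + (19.16) t − ½·9.80·t² = 0. Positive root: t = (19.16 + √(19.16² + 2·9.80·66.5)) / 9.80 = (19.16 + 40.87) / 9.80 = 6.125 s.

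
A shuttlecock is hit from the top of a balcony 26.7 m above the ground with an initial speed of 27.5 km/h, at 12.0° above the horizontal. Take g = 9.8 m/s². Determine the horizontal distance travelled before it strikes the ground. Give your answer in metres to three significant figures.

18.7 m

Convert: 27.5 km/h = 27.5/3.6 = 7.639 m/s.
vₓ = 7.639 cos 12.0° = 7.472 m/s; v_y0 = 7.639 sin 12.0° = 1.588 m/s.
Vertical motion (up positive, ground at y = 0): 4.900 t² − (1.588) t − 26.7 = 0, so t = (1.588 + √(1.588² + 2·9.80·26.7)) / 9.80 = (1.588 + 22.93) / 9.80 = 2.502 s.
Horizontal distance: R = vₓ t = 7.472 × 2.502 = 18.69 m.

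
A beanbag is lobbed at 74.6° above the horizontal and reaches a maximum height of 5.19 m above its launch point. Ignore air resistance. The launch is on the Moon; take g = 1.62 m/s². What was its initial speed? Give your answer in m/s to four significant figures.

At the peak v_y = 0, so v_y0 = √(2gH) = √(2 × 1.62 × 5.19) = 4.101 m/s.
v_y0 = v₀ sin θ ⇒ v₀ = 4.101 / sin 74.6° = 4.253 m/s.

4.253 m/s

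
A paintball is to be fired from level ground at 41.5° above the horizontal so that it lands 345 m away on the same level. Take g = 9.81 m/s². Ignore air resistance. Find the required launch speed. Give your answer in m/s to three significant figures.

Level-ground range: R = v₀² sin(2θ)/g, so v₀ = √(gR / sin 2θ).
v₀ = √(9.81 × 345 / sin 83.00°) = √(3384 / 0.9925) = √3409.9 = 58.39 m/s.

58.4 m/s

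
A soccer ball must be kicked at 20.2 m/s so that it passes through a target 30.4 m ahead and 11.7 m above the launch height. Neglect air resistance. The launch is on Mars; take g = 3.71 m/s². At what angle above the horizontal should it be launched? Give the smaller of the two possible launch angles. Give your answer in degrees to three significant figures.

Trajectory: y = x tanθ − g x² (1 + tan²θ)/(2v₀²). With x = 30.4, y = 11.7, v₀ = 20.2, g = 3.71:
4.201 tan²θ − 30.4 tanθ + (15.90) = 0.
tanθ = [30.4 ± √(30.4² − 4 × 4.201 × (15.90))] / (2 × 4.201) = (30.4 ± 25.63) / 8.403, giving tanθ = 0.5676 or 6.668.
θ = 29.58° or 81.47°; the smaller is 29.58°.

29.6°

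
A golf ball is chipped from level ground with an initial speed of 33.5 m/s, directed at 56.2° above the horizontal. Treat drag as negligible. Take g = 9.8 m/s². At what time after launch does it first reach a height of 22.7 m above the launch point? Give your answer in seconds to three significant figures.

Resolve: vₓ = 33.50 cos 56.2° = 18.64 m/s and v_y0 = 33.50 sin 56.2° = 27.84 m/s.
Set y = v_y0 t − ½ g t² = 22.7: 4.900 t² − 27.84 t + 22.7 = 0.
t = [27.84 ± √(27.84² − 2·9.80·22.7)] / 9.80 = (27.84 ± 18.17) / 9.80, so t = 0.9869 s or t = 4.694 s.
The first (ascending) time is 0.9869 s.

0.987 s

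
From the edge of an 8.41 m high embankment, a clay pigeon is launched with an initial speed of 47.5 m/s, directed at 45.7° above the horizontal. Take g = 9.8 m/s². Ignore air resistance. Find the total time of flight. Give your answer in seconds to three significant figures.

Components: vₓ = 47.50 cos 45.7° = 33.17 m/s, v_y0 = 47.50 sin 45.7° = 34.00 m/s.
Vertical motion (up positive, ground at y = 0): 4.900 t² − (34.00) t − 8.41 = 0, so t = (34.00 + √(34.00² + 2·9.80·8.41)) / 9.80 = (34.00 + 36.34) / 9.80 = 7.177 s.

7.18 s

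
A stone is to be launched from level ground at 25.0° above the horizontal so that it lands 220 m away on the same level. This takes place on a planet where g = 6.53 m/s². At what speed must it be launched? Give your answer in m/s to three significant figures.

43.3 m/s

On level ground R = v₀² sin 2θ / g ⇒ v₀ = √(gR / sin 2θ).
v₀ = √(6.53 × 220 / sin 50.00°) = √(1437 / 0.7660) = √1875.3 = 43.31 m/s.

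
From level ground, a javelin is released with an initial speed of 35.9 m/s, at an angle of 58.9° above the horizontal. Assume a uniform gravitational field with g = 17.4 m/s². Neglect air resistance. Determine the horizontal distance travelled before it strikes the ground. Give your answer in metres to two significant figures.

vₓ = 35.90 cos 58.9° = 18.54 m/s; v_y0 = 35.90 sin 58.9° = 30.74 m/s.
Flight time T = 2 v_y0 / g = 3.533 s.
Horizontal distance R = vₓ T = 18.54 × 3.533 = 65.52 m.

66 m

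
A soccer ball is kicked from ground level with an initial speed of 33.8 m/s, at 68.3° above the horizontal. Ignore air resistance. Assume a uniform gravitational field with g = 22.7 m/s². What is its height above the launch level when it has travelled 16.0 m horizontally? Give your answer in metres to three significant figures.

Horizontal component vₓ = 33.80 cos 68.3° = 12.50 m/s; vertical v_y0 = 33.80 sin 68.3° = 31.40 m/s.
Time to reach x = 16.0 m: t = x/vₓ = 16.0/12.50 = 1.280 s.
Height: y = v_y0 t − ½ g t² = 31.40 × 1.280 − 11.35 × 1.280² = 40.21 − 18.60 = 21.60 m.

21.6 m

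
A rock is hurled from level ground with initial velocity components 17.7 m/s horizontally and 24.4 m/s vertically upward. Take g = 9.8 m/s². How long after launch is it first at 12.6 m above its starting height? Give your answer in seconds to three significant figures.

0.585 s

Height y(t) = 24.40 t − 4.900 t² = 12.6 gives 4.900 t² − 24.40 t + 12.6 = 0.
t = [24.40 ± √(24.40² − 2·9.80·12.6)] / 9.80 = (24.40 ± 18.67) / 9.80, so t = 0.5852 s or t = 4.394 s.
The first (ascending) time is 0.5852 s.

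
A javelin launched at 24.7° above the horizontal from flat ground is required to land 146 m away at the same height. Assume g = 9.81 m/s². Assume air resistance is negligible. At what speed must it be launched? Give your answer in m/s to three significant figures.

43.4 m/s

Level-ground range: R = v₀² sin(2θ)/g, so v₀ = √(gR / sin 2θ).
v₀ = √(9.81 × 146 / sin 49.40°) = √(1432 / 0.7593) = √1886.4 = 43.43 m/s.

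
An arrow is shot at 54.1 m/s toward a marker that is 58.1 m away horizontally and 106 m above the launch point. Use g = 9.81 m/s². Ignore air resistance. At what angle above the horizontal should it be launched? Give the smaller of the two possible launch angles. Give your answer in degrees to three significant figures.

Trajectory: y = x tanθ − g x² (1 + tan²θ)/(2v₀²). With x = 58.1, y = 106, v₀ = 54.1, g = 9.81:
5.657 tan²θ − 58.1 tanθ + (111.7) = 0.
tanθ = [58.1 ± √(58.1² − 4 × 5.657 × (111.7))] / (2 × 5.657) = (58.1 ± 29.14) / 11.31, giving tanθ = 2.560 or 7.710.
θ = 68.66° or 82.61°; the smaller is 68.66°.

68.7°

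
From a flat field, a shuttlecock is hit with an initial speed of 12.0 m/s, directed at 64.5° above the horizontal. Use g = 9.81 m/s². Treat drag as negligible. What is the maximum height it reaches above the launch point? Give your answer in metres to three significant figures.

5.98 m

Components: vₓ = 12.00 cos 64.5° = 5.166 m/s, v_y0 = 12.00 sin 64.5° = 10.83 m/s.
At the apex v_y = 0, so H = v_y0²/(2g) = 10.83²/19.62 = 5.979 m.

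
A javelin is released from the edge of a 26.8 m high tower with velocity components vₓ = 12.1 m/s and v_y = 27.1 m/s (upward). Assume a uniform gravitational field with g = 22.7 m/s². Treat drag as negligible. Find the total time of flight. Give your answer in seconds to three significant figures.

With up positive and y = 0 at the ground: y(t) = 26.8 + (27.10) t − 11.35 t². Setting y = 0 and taking the positive root: t = [27.10 + √(27.10² + 2·22.7·26.8)] / 22.7 = (27.10 + 44.17) / 22.7 = 3.140 s.

3.14 s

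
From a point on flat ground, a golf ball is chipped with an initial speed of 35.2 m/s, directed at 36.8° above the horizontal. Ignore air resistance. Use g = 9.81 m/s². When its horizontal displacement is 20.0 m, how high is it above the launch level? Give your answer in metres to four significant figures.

Components: vₓ = 35.20 cos 36.8° = 28.19 m/s, v_y0 = 35.20 sin 36.8° = 21.09 m/s.
Time to reach x = 20.0 m: t = x/vₓ = 20.0/28.19 = 0.7096 s.
Height: y = v_y0 t − ½ g t² = 21.09 × 0.7096 − 4.905 × 0.7096² = 14.96 − 2.470 = 12.49 m.

12.49 m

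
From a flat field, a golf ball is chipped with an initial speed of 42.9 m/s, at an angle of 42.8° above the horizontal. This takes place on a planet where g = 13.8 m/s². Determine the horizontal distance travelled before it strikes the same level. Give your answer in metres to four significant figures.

Horizontal component vₓ = 42.90 cos 42.8° = 31.48 m/s; vertical v_y0 = 42.90 sin 42.8° = 29.15 m/s.
Time aloft: T = 2 v_y0 / g = 2 × 29.15 / 13.8 = 4.224 s.
Range: R = vₓ T = 31.48 × 4.224 = 133.0 m.

133.0 m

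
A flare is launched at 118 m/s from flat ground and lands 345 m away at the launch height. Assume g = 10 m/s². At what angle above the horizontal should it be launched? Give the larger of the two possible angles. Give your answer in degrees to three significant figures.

R = v₀² sin 2θ / g gives sin 2θ = gR/v₀² = 10.0·345/118² = 0.2478.
2θ = 14.35° or 180° − 14.35° = 165.7°, so θ = 7.173° or 82.83°.
The larger angle is 82.83°.

82.8°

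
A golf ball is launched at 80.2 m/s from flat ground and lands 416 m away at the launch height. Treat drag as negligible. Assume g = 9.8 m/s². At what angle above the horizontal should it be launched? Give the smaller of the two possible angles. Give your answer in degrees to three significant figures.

19.7°

R = v₀² sin 2θ / g gives sin 2θ = gR/v₀² = 9.80·416/80.2² = 0.6338.
2θ = 39.33° or 180° − 39.33° = 140.7°, so θ = 19.67° or 70.33°.
The smaller angle is 19.67°.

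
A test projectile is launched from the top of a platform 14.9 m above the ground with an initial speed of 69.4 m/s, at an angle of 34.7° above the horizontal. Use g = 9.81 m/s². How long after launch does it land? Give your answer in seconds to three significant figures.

vₓ = 69.40 cos 34.7° = 57.06 m/s; v_y0 = 69.40 sin 34.7° = 39.51 m/s.
With up positive and y = 0 at the ground: y(t) = 14.9 + (39.51) t − 4.905 t². Setting y = 0 and taking the positive root: t = [39.51 + √(39.51² + 2·9.81·14.9)] / 9.81 = (39.51 + 43.05) / 9.81 = 8.416 s.

8.42 s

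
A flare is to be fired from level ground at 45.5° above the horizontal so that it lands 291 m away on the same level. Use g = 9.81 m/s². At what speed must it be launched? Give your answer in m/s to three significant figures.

From R = (v₀² / g) sin 2θ: v₀ = √(gR / sin 2θ).
v₀ = √(9.81 × 291 / sin 91.00°) = √(2855 / 0.9998) = √2855.1 = 53.43 m/s.

53.4 m/s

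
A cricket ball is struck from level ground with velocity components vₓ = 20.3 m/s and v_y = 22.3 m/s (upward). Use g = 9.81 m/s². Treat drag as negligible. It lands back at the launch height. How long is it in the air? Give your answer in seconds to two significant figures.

4.5 s

It returns to y = 0 when t = 2 v_y0 / g = 2(22.30)/9.81 = 4.546 s.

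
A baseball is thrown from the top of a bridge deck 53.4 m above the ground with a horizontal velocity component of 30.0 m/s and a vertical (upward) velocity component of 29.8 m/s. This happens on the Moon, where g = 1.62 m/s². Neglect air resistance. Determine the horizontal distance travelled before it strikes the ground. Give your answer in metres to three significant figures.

1160 m

With up positive and y = 0 at the ground: y(t) = 53.4 + (29.80) t − 0.8100 t². Setting y = 0 and taking the positive root: t = [29.80 + √(29.80² + 2·1.62·53.4)] / 1.62 = (29.80 + 32.57) / 1.62 = 38.50 s.
Horizontal distance: R = vₓ t = 30.00 × 38.50 = 1155 m.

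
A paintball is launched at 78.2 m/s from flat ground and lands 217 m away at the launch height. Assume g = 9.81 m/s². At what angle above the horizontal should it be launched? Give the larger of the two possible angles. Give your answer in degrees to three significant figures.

R = v₀² sin 2θ / g gives sin 2θ = gR/v₀² = 9.81·217/78.2² = 0.3481.
2θ = 20.37° or 180° − 20.37° = 159.6°, so θ = 10.19° or 79.81°.
The larger angle is 79.81°.

79.8°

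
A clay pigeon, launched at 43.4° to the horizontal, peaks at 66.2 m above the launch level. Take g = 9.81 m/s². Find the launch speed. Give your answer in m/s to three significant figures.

At the peak v_y = 0, so v_y0 = √(2gH) = √(2 × 9.81 × 66.2) = 36.04 m/s.
v_y0 = v₀ sin θ ⇒ v₀ = 36.04 / sin 43.4° = 52.45 m/s.

52.5 m/s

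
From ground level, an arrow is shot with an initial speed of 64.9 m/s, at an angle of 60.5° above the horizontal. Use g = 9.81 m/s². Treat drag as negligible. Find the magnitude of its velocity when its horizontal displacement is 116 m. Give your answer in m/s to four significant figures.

38.17 m/s

vₓ = 64.90 cos 60.5° = 31.96 m/s; v_y0 = 64.90 sin 60.5° = 56.49 m/s.
At x = 116 m, t = x/vₓ = 116/31.96 = 3.630 s.
Vertical velocity there: v_y = v_y0 − g t = 56.49 − 9.81 × 3.630 = 20.88 m/s.
Speed: √(vₓ² + v_y²) = √(31.96² + 20.88²) = 38.17 m/s.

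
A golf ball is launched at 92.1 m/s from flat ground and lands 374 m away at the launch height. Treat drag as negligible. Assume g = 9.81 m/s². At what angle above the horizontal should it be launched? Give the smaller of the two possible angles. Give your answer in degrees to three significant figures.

12.8°

Level-ground range R = v₀² sin(2θ)/g ⇒ sin(2θ) = gR/v₀² = 9.81 × 374 / 92.1² = 0.4325.
2θ = 25.63° or 180° − 25.63° = 154.4°, so θ = 12.81° or 77.19°.
The smaller angle is 12.81°.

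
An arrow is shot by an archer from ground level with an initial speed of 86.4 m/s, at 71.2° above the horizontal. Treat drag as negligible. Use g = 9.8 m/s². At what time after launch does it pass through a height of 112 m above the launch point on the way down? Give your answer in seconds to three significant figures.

15.2 s

Resolve: vₓ = 86.40 cos 71.2° = 27.84 m/s and v_y0 = 86.40 sin 71.2° = 81.79 m/s.
Height y(t) = 81.79 t − 4.900 t² = 112 gives 4.900 t² − 81.79 t + 112 = 0.
Quadratic formula: t = (81.79 ± √4494.5) / 9.80 = (81.79 ± 67.04) / 9.80 → t = 1.505 s or 15.19 s.
The descending-branch root is 15.19 s.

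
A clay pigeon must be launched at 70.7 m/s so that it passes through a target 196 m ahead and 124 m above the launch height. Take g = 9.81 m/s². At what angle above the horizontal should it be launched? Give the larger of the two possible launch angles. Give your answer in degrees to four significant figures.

Trajectory: y = x tanθ − g x² (1 + tan²θ)/(2v₀²). With x = 196, y = 124, v₀ = 70.7, g = 9.81:
37.70 tan²θ − 196 tanθ + (161.7) = 0.
tanθ = [196 ± √(196² − 4 × 37.70 × (161.7))] / (2 × 37.70) = (196 ± 118.5) / 75.39, giving tanθ = 1.028 or 4.171.
θ = 45.80° or 76.52°; the larger is 76.52°.

76.52°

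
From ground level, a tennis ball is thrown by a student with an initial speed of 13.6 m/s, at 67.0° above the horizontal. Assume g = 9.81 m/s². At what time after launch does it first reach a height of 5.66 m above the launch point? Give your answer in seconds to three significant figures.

Horizontal component vₓ = 13.60 cos 67.0° = 5.314 m/s; vertical v_y0 = 13.60 sin 67.0° = 12.52 m/s.
Set y = v_y0 t − ½ g t² = 5.66: 4.905 t² − 12.52 t + 5.66 = 0.
t = [12.52 ± √(12.52² − 2·9.81·5.66)] / 9.81 = (12.52 ± 6.758) / 9.81, so t = 0.5872 s or t = 1.965 s.
The first (ascending) time is 0.5872 s.

0.587 s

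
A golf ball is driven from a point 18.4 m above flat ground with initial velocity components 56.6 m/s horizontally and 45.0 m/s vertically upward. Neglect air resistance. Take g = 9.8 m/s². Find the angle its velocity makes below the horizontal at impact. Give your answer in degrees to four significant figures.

40.79°

With up positive and y = 0 at the ground: y(t) = 18.4 + (45.00) t − 4.900 t². Setting y = 0 and taking the positive root: t = [45.00 + √(45.00² + 2·9.80·18.4)] / 9.80 = (45.00 + 48.84) / 9.80 = 9.576 s.
At impact: v_y = v_y0 − g t = −48.84 m/s; vₓ = 56.60 m/s.
Angle below horizontal: arctan(|v_y|/vₓ) = arctan(48.84/56.60) = 40.79°.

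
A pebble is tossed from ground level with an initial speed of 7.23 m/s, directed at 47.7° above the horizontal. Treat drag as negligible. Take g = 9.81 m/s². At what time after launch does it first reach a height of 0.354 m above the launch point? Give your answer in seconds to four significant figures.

0.07080 s

Horizontal component vₓ = 7.230 cos 47.7° = 4.866 m/s; vertical v_y0 = 7.230 sin 47.7° = 5.348 m/s.
Set y = v_y0 t − ½ g t² = 0.354: 4.905 t² − 5.348 t + 0.354 = 0.
Quadratic formula: t = (5.348 ± √21.651) / 9.81 = (5.348 ± 4.653) / 9.81 → t = 0.07080 s or 1.019 s.
The first (ascending) time is 0.07080 s.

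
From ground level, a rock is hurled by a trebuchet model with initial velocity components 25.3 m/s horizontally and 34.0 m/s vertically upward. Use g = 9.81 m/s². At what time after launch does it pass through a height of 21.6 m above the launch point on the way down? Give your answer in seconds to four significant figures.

Set y = v_y0 t − ½ g t² = 21.6: 4.905 t² − 34.00 t + 21.6 = 0.
Quadratic formula: t = (34.00 ± √732.21) / 9.81 = (34.00 ± 27.06) / 9.81 → t = 0.7075 s or 6.224 s.
The descending-branch root is 6.224 s.

6.224 s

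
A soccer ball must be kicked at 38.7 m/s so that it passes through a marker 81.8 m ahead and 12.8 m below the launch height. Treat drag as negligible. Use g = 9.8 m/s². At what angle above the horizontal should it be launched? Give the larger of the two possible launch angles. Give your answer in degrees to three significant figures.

Trajectory: y = x tanθ − g x² (1 + tan²θ)/(2v₀²). With x = 81.8, y = −12.8, v₀ = 38.7, g = 9.80:
21.89 tan²θ − 81.8 tanθ + (9.092) = 0.
tanθ = [81.8 ± √(81.8² − 4 × 21.89 × (9.092))] / (2 × 21.89) = (81.8 ± 76.78) / 43.78, giving tanθ = 0.1147 or 3.622.
θ = 6.541° or 74.57°; the larger is 74.57°.

74.6°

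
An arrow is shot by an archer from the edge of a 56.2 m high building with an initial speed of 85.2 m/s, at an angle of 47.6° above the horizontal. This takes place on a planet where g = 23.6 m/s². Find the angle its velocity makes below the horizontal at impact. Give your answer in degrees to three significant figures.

54.8°

Components: vₓ = 85.20 cos 47.6° = 57.45 m/s, v_y0 = 85.20 sin 47.6° = 62.92 m/s.
Vertical motion (up positive, ground at y = 0): 11.80 t² − (62.92) t − 56.2 = 0, so t = (62.92 + √(62.92² + 2·23.6·56.2)) / 23.6 = (62.92 + 81.31) / 23.6 = 6.111 s.
At impact: v_y = v_y0 − g t = −81.31 m/s; vₓ = 57.45 m/s.
Angle below horizontal: arctan(|v_y|/vₓ) = arctan(81.31/57.45) = 54.76°.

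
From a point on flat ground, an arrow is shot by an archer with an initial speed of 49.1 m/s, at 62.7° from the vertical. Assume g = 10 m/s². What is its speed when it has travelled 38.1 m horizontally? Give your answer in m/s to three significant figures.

45.8 m/s

Components: vₓ = 49.10 sin 62.7° = 43.63 m/s, v_y0 = 49.10 cos 62.7° = 22.52 m/s.
Time to reach x = 38.1 m: t = x/vₓ = 38.1/43.63 = 0.8732 s.
Vertical velocity there: v_y = v_y0 − g t = 22.52 − 10.0 × 0.8732 = 13.79 m/s.
Speed: √(vₓ² + v_y²) = √(43.63² + 13.79²) = 45.76 m/s.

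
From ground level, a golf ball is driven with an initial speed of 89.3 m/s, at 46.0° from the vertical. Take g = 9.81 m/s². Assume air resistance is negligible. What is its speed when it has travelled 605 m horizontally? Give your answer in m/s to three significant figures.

Components: vₓ = 89.30 sin 46.0° = 64.24 m/s, v_y0 = 89.30 cos 46.0° = 62.03 m/s.
Time to reach x = 605 m: t = x/vₓ = 605/64.24 = 9.418 s.
Vertical velocity there: v_y = v_y0 − g t = 62.03 − 9.81 × 9.418 = −30.36 m/s.
Speed: √(vₓ² + v_y²) = √(64.24² + 30.36²) = 71.05 m/s.

71.1 m/s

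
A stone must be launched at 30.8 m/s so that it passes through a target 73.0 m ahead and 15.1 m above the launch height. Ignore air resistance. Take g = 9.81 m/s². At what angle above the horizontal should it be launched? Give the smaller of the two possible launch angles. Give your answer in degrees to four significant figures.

Trajectory: y = x tanθ − g x² (1 + tan²θ)/(2v₀²). With x = 73.0, y = 15.1, v₀ = 30.8, g = 9.81:
27.55 tan²θ − 73.0 tanθ + (42.65) = 0.
tanθ = [73.0 ± √(73.0² − 4 × 27.55 × (42.65))] / (2 × 27.55) = (73.0 ± 25.06) / 55.11, giving tanθ = 0.8700 or 1.779.
θ = 41.02° or 60.66°; the smaller is 41.02°.

41.02°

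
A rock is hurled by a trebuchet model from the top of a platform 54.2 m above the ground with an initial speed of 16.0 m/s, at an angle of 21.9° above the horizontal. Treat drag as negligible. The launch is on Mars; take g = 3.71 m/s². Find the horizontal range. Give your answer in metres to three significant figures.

108 m

Horizontal component vₓ = 16.00 cos 21.9° = 14.85 m/s; vertical v_y0 = 16.00 sin 21.9° = 5.968 m/s.
Vertical motion (up positive, ground at y = 0): 1.855 t² − (5.968) t − 54.2 = 0, so t = (5.968 + √(5.968² + 2·3.71·54.2)) / 3.71 = (5.968 + 20.92) / 3.71 = 7.248 s.
Horizontal distance: R = vₓ t = 14.85 × 7.248 = 107.6 m.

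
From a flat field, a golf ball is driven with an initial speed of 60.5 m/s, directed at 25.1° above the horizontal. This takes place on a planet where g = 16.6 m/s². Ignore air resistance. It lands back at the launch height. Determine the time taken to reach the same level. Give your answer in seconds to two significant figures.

3.1 s

vₓ = 60.50 cos 25.1° = 54.79 m/s; v_y0 = 60.50 sin 25.1° = 25.66 m/s.
Landing at launch height ⇒ T = 2 v_y0 / g = 2 × 25.66 / 16.6 = 3.092 s.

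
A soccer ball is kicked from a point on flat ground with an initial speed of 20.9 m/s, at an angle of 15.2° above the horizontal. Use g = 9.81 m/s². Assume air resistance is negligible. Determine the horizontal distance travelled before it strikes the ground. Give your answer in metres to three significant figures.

vₓ = 20.90 cos 15.2° = 20.17 m/s; v_y0 = 20.90 sin 15.2° = 5.480 m/s.
Time aloft: T = 2 v_y0 / g = 2 × 5.480 / 9.81 = 1.117 s.
Horizontal distance R = vₓ T = 20.17 × 1.117 = 22.53 m.

22.5 m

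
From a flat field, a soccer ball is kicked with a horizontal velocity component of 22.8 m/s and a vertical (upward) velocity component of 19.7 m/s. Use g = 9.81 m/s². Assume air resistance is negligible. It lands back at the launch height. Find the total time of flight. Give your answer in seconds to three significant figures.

It returns to y = 0 when t = 2 v_y0 / g = 2(19.70)/9.81 = 4.016 s.

4.02 s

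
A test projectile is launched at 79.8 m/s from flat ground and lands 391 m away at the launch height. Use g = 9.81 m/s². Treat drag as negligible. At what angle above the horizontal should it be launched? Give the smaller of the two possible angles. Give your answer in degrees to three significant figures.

18.5°

From R = (v₀²/g) sin 2θ: sin 2θ = 9.81 × 391 / 6368.0 = 0.6023.
2θ = 37.04° or 180° − 37.04° = 143.0°, so θ = 18.52° or 71.48°.
The smaller angle is 18.52°.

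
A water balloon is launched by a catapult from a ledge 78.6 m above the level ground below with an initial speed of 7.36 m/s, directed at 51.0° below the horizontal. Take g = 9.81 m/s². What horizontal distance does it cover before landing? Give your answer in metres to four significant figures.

Resolve: vₓ = 7.360 cos 51.0° = 4.632 m/s and v_y0 = −5.720 m/s (downward).
With up positive and y = 0 at the ground: y(t) = 78.6 + (−5.720) t − 4.905 t². Setting y = 0 and taking the positive root: t = [−5.720 + √(5.720² + 2·9.81·78.6)] / 9.81 = (−5.720 + 39.68) / 9.81 = 3.462 s.
Horizontal distance: R = vₓ t = 4.632 × 3.462 = 16.04 m.

16.04 m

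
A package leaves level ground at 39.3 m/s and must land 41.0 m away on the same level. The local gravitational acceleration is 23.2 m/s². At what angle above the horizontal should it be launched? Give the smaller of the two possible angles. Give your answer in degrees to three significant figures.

Level-ground range R = v₀² sin(2θ)/g ⇒ sin(2θ) = gR/v₀² = 23.2 × 41.0 / 39.3² = 0.6159.
2θ = 38.01° or 180° − 38.01° = 142.0°, so θ = 19.01° or 70.99°.
The smaller angle is 19.01°.

19.0°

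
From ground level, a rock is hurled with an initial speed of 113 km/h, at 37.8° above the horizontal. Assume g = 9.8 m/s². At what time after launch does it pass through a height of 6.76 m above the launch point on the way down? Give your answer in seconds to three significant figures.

3.54 s

Convert: 113 km/h = 113/3.6 = 31.39 m/s.
Horizontal component vₓ = 31.39 cos 37.8° = 24.80 m/s; vertical v_y0 = 31.39 sin 37.8° = 19.24 m/s.
Height y(t) = 19.24 t − 4.900 t² = 6.76 gives 4.900 t² − 19.24 t + 6.76 = 0.
Quadratic formula: t = (19.24 ± √237.62) / 9.80 = (19.24 ± 15.42) / 9.80 → t = 0.3901 s or 3.536 s.
The descending-branch root is 3.536 s.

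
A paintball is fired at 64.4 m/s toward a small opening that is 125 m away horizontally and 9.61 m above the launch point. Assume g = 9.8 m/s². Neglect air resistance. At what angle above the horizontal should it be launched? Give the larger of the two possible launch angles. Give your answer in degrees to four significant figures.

Trajectory: y = x tanθ − g x² (1 + tan²θ)/(2v₀²). With x = 125, y = 9.61, v₀ = 64.4, g = 9.80:
18.46 tan²θ − 125 tanθ + (28.07) = 0.
tanθ = [125 ± √(125² − 4 × 18.46 × (28.07))] / (2 × 18.46) = (125 ± 116.4) / 36.92, giving tanθ = 0.2326 or 6.539.
θ = 13.09° or 81.30°; the larger is 81.30°.

81.30°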